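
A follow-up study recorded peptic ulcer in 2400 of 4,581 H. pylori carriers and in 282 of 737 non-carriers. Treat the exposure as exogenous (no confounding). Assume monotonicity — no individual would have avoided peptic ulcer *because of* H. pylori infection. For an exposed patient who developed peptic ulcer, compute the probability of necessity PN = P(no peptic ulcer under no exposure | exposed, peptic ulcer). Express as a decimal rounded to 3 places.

PN ≈ 0.270

p₁ = P(outcome | exposed) = 2400/4581 = 0.5239
p₀ = P(outcome | unexposed) = 282/737 = 0.38263
Under exogeneity and monotonicity, PN = (p₁ − p₀) / p₁.
PN = (0.5239 − 0.38263) / 0.5239 = 0.14127 / 0.5239 ≈ 0.2697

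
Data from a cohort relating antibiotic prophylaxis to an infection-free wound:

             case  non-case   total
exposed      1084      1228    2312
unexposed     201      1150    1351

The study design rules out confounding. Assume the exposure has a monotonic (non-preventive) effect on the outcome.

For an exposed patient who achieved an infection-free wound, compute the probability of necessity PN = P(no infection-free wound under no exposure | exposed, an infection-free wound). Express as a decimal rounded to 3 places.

PN ≈ 0.683

p₁ = P(outcome | exposed) = 1084/2312 = 0.46886
p₀ = P(outcome | unexposed) = 201/1351 = 0.14878
Under exogeneity and monotonicity, PN = (p₁ − p₀) / p₁.
PN = (0.46886 − 0.14878) / 0.46886 = 0.32008 / 0.46886 ≈ 0.6827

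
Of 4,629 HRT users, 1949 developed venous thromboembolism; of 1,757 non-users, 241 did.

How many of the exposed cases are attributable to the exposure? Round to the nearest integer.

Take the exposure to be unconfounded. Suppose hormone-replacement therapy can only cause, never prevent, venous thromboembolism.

p₁ = P(outcome | exposed) = 1949/4629 = 0.42104
p₀ = P(outcome | unexposed) = 241/1757 = 0.13717
PN = (p₁ − p₀)/p₁ = (0.42104 − 0.13717) / 0.42104 ≈ 0.67422.
Attributable cases ≈ PN × (exposed cases) = 0.67422 × 1949 ≈ 1314.06.

about 1314 cases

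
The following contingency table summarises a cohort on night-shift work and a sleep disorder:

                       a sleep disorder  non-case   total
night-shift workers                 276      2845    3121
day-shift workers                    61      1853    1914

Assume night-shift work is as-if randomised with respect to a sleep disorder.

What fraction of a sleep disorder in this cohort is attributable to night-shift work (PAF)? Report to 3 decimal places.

PAF ≈ 0.524

p₁ = P(outcome | exposed) = 276/3121 = 0.088433
p₀ = P(outcome | unexposed) = 61/1914 = 0.03187
Exposure prevalence π = 3121/5035 = 0.61986; overall risk P(Y=1) = 0.066931.
Under exogeneity, PAF = [P(Y=1) − p₀]/P(Y=1).
PAF = (0.066931 − 0.03187) / 0.066931 ≈ 0.5238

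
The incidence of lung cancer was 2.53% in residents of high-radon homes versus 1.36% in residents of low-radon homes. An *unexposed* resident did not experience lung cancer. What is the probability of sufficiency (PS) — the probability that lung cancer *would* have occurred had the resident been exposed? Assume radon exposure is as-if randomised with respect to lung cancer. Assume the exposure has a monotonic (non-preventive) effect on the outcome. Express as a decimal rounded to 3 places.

PS ≈ 0.012

p₁ = 0.0253, p₀ = 0.0136.
Under exogeneity and monotonicity, PS = (p₁ − p₀) / (1 − p₀).
PS = (0.0253 − 0.0136) / (1 − 0.0136) = 0.0117 / 0.9864 ≈ 0.0119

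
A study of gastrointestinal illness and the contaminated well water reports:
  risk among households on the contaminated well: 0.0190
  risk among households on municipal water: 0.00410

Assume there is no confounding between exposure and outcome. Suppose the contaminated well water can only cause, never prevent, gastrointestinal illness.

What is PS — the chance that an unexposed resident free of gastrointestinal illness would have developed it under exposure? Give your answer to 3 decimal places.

Let p₁ = 0.019, p₀ = 0.0041.
Under exogeneity and monotonicity, PS = (p₁ − p₀) / (1 − p₀).
PS = (0.019 − 0.0041) / (1 − 0.0041) = 0.0149 / 0.9959 ≈ 0.0150

PS ≈ 0.015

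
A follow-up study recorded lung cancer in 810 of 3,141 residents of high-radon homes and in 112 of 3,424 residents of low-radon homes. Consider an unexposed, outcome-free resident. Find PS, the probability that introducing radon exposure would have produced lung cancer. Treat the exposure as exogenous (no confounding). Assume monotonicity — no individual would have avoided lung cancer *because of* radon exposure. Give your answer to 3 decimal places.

p₁ = P(outcome | exposed) = 810/3141 = 0.25788
p₀ = P(outcome | unexposed) = 112/3424 = 0.03271
Under exogeneity and monotonicity, PS = (p₁ − p₀) / (1 − p₀).
PS = (0.25788 − 0.03271) / (1 − 0.03271) = 0.22517 / 0.96729 ≈ 0.2328

PS ≈ 0.233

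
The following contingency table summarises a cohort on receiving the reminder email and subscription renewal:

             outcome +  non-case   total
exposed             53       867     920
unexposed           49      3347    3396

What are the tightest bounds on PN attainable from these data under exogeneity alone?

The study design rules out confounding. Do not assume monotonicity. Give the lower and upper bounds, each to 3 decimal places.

p₁ = P(outcome | exposed) = 53/920 = 0.057609
p₀ = P(outcome | unexposed) = 49/3396 = 0.014429
Under exogeneity alone the bounds on PN are max{0,(p₁−p₀)/p₁} ≤ PN ≤ min{1,(1−p₀)/p₁}.
  lower = (p₁ − p₀)/p₁ = 0.04318 / 0.057609 ≈ 0.7495
  upper = min{1, (1 − p₀)/p₁} = 0.98557 / 0.057609 ≈ 17.1080 → capped at 1

0.750 ≤ PN ≤ 1.000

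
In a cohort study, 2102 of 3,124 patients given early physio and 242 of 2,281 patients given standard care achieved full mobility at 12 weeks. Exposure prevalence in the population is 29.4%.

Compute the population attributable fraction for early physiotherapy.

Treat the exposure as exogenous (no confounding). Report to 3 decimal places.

PAF ≈ 0.611

p₁ = P(outcome | exposed) = 2102/3124 = 0.67286
p₀ = P(outcome | unexposed) = 242/2281 = 0.10609
Overall risk P(Y=1) = π·p₁ + (1−π)·p₀ = 0.294×0.67286 + 0.706×0.10609 = 0.27272.
Under exogeneity, PAF = [P(Y=1) − p₀] / P(Y=1).
PAF = (0.27272 − 0.10609) / 0.27272 ≈ 0.6110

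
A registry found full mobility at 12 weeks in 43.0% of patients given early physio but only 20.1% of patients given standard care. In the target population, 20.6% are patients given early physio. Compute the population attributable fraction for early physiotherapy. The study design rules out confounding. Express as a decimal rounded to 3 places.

p₁ = 0.43, p₀ = 0.201.
Overall risk P(Y=1) = π·p₁ + (1−π)·p₀ = 0.206×0.43 + 0.794×0.201 = 0.24817.
Under exogeneity, PAF = [P(Y=1) − p₀] / P(Y=1).
PAF = (0.24817 − 0.201) / 0.24817 ≈ 0.1901

PAF ≈ 0.190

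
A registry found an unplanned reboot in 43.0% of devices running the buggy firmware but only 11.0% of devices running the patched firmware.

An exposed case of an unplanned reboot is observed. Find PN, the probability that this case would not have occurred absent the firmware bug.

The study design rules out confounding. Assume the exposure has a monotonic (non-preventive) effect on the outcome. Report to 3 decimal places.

PN ≈ 0.744

p₁ = 0.43, p₀ = 0.11.
Under exogeneity and monotonicity, PN = (p₁ − p₀) / p₁.
PN = (0.43 − 0.11) / 0.43 = 0.32 / 0.43 ≈ 0.7442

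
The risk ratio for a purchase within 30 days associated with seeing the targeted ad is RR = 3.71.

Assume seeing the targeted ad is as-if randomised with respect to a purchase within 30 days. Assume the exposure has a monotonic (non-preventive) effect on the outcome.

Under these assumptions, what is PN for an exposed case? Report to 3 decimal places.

PN ≈ 0.730

Under exogeneity and monotonicity, PN = (RR − 1) / RR = 1 − 1/RR.
PN = (3.71 − 1) / 3.71 = 2.71 / 3.71 ≈ 0.7305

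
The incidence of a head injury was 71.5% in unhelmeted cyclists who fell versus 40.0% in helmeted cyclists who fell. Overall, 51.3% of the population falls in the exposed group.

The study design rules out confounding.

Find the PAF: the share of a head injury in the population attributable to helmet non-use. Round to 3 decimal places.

PAF ≈ 0.288

p₁ = 0.715, p₀ = 0.4.
Overall risk P(Y=1) = π·p₁ + (1−π)·p₀ = 0.513×0.715 + 0.487×0.4 = 0.56159.
Under exogeneity, PAF = [P(Y=1) − p₀] / P(Y=1).
PAF = (0.56159 − 0.4) / 0.56159 ≈ 0.2877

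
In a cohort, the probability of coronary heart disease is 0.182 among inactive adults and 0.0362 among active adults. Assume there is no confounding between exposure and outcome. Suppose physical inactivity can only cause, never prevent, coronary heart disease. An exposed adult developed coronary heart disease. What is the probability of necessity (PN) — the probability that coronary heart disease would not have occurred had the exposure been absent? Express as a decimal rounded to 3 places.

PN ≈ 0.801

Let p₁ = 0.182, p₀ = 0.0362.
Under exogeneity and monotonicity, PN = (p₁ − p₀) / p₁.
PN = (0.182 − 0.0362) / 0.182 = 0.1458 / 0.182 ≈ 0.8011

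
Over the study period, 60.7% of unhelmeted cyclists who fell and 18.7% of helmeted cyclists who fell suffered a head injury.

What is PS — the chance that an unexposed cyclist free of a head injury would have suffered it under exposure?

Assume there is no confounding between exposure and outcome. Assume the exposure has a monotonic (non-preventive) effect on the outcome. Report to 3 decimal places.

p₁ = 0.607, p₀ = 0.187.
Under exogeneity and monotonicity, PS = (p₁ − p₀) / (1 − p₀).
PS = (0.607 − 0.187) / (1 − 0.187) = 0.42 / 0.813 ≈ 0.5166

PS ≈ 0.517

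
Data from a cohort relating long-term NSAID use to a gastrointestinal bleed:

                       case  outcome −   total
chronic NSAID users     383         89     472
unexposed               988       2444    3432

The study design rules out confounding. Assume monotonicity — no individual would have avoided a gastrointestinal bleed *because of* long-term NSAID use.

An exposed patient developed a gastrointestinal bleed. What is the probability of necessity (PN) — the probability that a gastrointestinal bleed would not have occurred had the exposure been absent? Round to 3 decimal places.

p₁ = P(outcome | exposed) = 383/472 = 0.81144
p₀ = P(outcome | unexposed) = 988/3432 = 0.28788
Under exogeneity and monotonicity, PN = (p₁ − p₀)/p₁.
PN = (0.81144 − 0.28788) / 0.81144 ≈ 0.6452

PN ≈ 0.645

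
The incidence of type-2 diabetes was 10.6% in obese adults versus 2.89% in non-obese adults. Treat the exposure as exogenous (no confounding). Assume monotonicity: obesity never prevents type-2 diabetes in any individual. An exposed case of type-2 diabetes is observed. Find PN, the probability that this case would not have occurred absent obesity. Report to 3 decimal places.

PN ≈ 0.727

p₁ = 0.106, p₀ = 0.0289.
Under exogeneity and monotonicity, PN = (p₁ − p₀) / p₁.
PN = (0.106 − 0.0289) / 0.106 = 0.0771 / 0.106 ≈ 0.7274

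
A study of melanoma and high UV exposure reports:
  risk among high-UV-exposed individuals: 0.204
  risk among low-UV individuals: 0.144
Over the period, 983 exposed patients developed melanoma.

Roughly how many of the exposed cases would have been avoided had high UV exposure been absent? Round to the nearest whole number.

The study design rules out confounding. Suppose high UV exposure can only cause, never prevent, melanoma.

about 289 cases

Let p₁ = 0.204, p₀ = 0.144.
PN = (p₁ − p₀)/p₁ = (0.204 − 0.144) / 0.204 ≈ 0.29412.
Attributable cases ≈ PN × (exposed cases) = 0.29412 × 983 ≈ 289.12.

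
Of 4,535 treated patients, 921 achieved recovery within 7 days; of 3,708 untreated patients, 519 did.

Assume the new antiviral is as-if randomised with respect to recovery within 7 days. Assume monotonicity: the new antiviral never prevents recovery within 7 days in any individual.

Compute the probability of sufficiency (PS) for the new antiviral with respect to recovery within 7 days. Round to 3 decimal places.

p₁ = P(outcome | exposed) = 921/4535 = 0.20309
p₀ = P(outcome | unexposed) = 519/3708 = 0.13997
Under exogeneity and monotonicity, PS = (p₁ − p₀) / (1 − p₀).
PS = (0.20309 − 0.13997) / (1 − 0.13997) = 0.063119 / 0.86003 ≈ 0.0734

PS ≈ 0.073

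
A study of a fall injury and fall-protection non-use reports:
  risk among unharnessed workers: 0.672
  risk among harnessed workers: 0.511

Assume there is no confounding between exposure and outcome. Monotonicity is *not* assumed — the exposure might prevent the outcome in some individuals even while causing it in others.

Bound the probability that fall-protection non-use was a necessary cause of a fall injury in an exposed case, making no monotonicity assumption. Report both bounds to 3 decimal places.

Let p₁ = 0.672, p₀ = 0.511.
Under exogeneity alone the bounds on PN are max{0,(p₁−p₀)/p₁} ≤ PN ≤ min{1,(1−p₀)/p₁}.
  lower = (p₁ − p₀)/p₁ = 0.161 / 0.672 ≈ 0.2396
  upper = min{1, (1 − p₀)/p₁} = 0.489 / 0.672 ≈ 0.7277

0.240 ≤ PN ≤ 0.728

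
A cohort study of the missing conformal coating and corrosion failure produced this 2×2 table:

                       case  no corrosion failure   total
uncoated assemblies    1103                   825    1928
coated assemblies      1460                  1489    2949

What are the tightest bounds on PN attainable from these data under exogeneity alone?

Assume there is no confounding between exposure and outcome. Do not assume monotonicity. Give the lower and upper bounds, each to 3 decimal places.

0.135 ≤ PN ≤ 0.883

p₁ = P(outcome | exposed) = 1103/1928 = 0.5721
p₀ = P(outcome | unexposed) = 1460/2949 = 0.49508
Under exogeneity alone the bounds on PN are max{0,(p₁−p₀)/p₁} ≤ PN ≤ min{1,(1−p₀)/p₁}.
  lower = (p₁ − p₀)/p₁ = 0.077012 / 0.5721 ≈ 0.1346
  upper = min{1, (1 − p₀)/p₁} = 0.50492 / 0.5721 ≈ 0.8826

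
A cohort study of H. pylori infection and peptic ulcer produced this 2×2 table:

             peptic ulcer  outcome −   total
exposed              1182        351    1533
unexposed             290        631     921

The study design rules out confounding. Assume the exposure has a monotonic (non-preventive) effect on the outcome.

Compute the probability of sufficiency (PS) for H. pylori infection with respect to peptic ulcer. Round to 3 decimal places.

p₁ = P(outcome | exposed) = 1182/1533 = 0.77104
p₀ = P(outcome | unexposed) = 290/921 = 0.31488
Under exogeneity and monotonicity, PS = (p₁ − p₀)/(1 − p₀).
PS = (0.77104 − 0.31488) / 0.68512 ≈ 0.6658

PS ≈ 0.666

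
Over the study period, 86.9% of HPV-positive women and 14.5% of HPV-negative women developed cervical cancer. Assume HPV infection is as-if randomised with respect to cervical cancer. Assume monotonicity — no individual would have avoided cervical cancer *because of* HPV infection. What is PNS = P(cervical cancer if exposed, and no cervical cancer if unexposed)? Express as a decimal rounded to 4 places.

PNS ≈ 0.7240

p₁ = 0.869, p₀ = 0.145.
Under exogeneity and monotonicity, PNS = p₁ − p₀.
PNS = 0.869 − 0.145 = 0.724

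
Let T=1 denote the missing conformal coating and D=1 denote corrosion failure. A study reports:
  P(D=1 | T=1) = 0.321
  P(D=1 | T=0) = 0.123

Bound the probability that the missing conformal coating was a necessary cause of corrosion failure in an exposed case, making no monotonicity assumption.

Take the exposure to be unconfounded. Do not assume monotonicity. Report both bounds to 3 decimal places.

0.617 ≤ PN ≤ 1.000

Let p₁ = 0.321, p₀ = 0.123.
Under exogeneity alone the bounds on PN are max{0,(p₁−p₀)/p₁} ≤ PN ≤ min{1,(1−p₀)/p₁}.
  lower = (p₁ − p₀)/p₁ = 0.198 / 0.321 ≈ 0.6168
  upper = min{1, (1 − p₀)/p₁} = 0.877 / 0.321 ≈ 2.7321 → capped at 1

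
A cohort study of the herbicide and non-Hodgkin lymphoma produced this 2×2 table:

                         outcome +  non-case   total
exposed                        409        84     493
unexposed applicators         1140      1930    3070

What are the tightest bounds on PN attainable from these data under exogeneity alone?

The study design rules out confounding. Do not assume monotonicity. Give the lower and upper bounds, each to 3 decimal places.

p₁ = P(outcome | exposed) = 409/493 = 0.82961
p₀ = P(outcome | unexposed) = 1140/3070 = 0.37134
Under exogeneity alone the bounds on PN are max{0,(p₁−p₀)/p₁} ≤ PN ≤ min{1,(1−p₀)/p₁}.
  lower = (p₁ − p₀)/p₁ = 0.45828 / 0.82961 ≈ 0.5524
  upper = min{1, (1 − p₀)/p₁} = 0.62866 / 0.82961 ≈ 0.7578

0.552 ≤ PN ≤ 0.758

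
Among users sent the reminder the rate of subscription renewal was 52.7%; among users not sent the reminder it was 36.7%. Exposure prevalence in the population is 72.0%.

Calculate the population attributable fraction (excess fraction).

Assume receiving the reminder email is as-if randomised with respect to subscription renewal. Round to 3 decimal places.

p₁ = 0.527, p₀ = 0.367.
Overall risk P(Y=1) = π·p₁ + (1−π)·p₀ = 0.72×0.527 + 0.28×0.367 = 0.4822.
Under exogeneity, PAF = [P(Y=1) − p₀] / P(Y=1).
PAF = (0.4822 − 0.367) / 0.4822 ≈ 0.2389

PAF ≈ 0.239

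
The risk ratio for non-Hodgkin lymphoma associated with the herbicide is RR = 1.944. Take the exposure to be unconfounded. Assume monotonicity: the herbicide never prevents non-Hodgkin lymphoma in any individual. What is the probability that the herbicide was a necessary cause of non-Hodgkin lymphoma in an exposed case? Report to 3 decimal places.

Under exogeneity and monotonicity, PN = (RR − 1) / RR = 1 − 1/RR.
PN = (1.944 − 1) / 1.944 = 0.944 / 1.944 ≈ 0.4856

PN ≈ 0.486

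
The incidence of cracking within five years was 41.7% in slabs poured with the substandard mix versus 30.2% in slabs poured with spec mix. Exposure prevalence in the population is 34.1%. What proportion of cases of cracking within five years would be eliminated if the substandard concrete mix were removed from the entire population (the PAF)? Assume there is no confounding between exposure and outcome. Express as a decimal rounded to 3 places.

PAF ≈ 0.115

p₁ = 0.417, p₀ = 0.302.
Overall risk P(Y=1) = π·p₁ + (1−π)·p₀ = 0.341×0.417 + 0.659×0.302 = 0.34122.
Under exogeneity, PAF = [P(Y=1) − p₀] / P(Y=1).
PAF = (0.34122 − 0.302) / 0.34122 ≈ 0.1149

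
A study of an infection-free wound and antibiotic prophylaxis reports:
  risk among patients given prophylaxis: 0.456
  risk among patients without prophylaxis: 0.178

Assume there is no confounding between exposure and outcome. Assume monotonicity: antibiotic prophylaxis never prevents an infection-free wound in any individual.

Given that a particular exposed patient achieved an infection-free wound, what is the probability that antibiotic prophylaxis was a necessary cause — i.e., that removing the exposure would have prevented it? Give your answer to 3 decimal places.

Let p₁ = 0.456, p₀ = 0.178.
Under exogeneity and monotonicity, PN = (p₁ − p₀) / p₁.
PN = (0.456 − 0.178) / 0.456 = 0.278 / 0.456 ≈ 0.6096

PN ≈ 0.610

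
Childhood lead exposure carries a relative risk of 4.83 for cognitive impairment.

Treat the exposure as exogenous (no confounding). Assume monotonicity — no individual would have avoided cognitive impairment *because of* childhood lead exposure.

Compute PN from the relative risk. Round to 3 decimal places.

PN ≈ 0.793

Under exogeneity and monotonicity, PN = (RR − 1) / RR = 1 − 1/RR.
PN = (4.83 − 1) / 4.83 = 3.83 / 4.83 ≈ 0.7930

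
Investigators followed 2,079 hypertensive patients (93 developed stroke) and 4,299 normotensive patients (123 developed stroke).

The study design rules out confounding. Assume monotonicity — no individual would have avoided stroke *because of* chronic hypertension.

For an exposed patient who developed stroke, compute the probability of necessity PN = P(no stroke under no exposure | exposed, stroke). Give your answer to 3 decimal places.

p₁ = P(outcome | exposed) = 93/2079 = 0.044733
p₀ = P(outcome | unexposed) = 123/4299 = 0.028611
Under exogeneity and monotonicity, PN = (p₁ − p₀) / p₁.
PN = (0.044733 − 0.028611) / 0.044733 = 0.016122 / 0.044733 ≈ 0.3604

PN ≈ 0.360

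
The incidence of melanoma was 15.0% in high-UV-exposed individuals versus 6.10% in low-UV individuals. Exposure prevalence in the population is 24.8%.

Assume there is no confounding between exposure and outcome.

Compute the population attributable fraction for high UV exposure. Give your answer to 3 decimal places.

p₁ = 0.15, p₀ = 0.061.
Overall risk P(Y=1) = π·p₁ + (1−π)·p₀ = 0.248×0.15 + 0.752×0.061 = 0.083072.
Under exogeneity, PAF = [P(Y=1) − p₀] / P(Y=1).
PAF = (0.083072 − 0.061) / 0.083072 ≈ 0.2657

PAF ≈ 0.266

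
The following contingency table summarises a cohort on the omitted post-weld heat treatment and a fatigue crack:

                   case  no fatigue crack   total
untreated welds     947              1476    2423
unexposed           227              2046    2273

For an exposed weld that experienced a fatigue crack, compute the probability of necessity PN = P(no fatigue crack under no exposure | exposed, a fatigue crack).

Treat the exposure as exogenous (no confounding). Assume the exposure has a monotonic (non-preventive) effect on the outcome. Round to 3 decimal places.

p₁ = P(outcome | exposed) = 947/2423 = 0.39084
p₀ = P(outcome | unexposed) = 227/2273 = 0.099868
Under exogeneity and monotonicity, PN = (p₁ − p₀) / p₁.
PN = (0.39084 − 0.099868) / 0.39084 = 0.29097 / 0.39084 ≈ 0.7445

PN ≈ 0.744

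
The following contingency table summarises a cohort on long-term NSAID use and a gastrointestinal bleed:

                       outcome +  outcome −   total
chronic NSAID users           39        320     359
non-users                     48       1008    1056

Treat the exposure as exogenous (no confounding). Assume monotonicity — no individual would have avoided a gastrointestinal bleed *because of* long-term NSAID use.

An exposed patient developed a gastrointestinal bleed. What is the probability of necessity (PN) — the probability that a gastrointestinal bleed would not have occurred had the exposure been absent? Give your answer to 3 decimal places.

p₁ = P(outcome | exposed) = 39/359 = 0.10864
p₀ = P(outcome | unexposed) = 48/1056 = 0.045455
Under exogeneity and monotonicity, PN = (p₁ − p₀)/p₁.
PN = (0.10864 − 0.045455) / 0.10864 ≈ 0.5816

PN ≈ 0.582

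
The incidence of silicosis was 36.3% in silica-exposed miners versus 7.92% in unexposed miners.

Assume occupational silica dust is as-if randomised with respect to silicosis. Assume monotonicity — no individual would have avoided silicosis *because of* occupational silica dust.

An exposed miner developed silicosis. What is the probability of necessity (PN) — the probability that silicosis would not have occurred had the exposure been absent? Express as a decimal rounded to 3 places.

PN ≈ 0.782

p₁ = 0.363, p₀ = 0.0792.
Under exogeneity and monotonicity, PN = (p₁ − p₀) / p₁.
PN = (0.363 − 0.0792) / 0.363 = 0.2838 / 0.363 ≈ 0.7818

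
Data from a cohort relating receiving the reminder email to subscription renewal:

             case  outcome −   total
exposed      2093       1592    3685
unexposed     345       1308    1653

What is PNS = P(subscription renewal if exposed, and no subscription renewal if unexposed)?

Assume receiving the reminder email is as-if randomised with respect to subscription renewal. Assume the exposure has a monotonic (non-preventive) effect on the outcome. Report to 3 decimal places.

PNS ≈ 0.359

p₁ = P(outcome | exposed) = 2093/3685 = 0.56798
p₀ = P(outcome | unexposed) = 345/1653 = 0.20871
Under exogeneity and monotonicity, PNS = p₁ − p₀.
PNS = 0.56798 − 0.20871 = 0.35927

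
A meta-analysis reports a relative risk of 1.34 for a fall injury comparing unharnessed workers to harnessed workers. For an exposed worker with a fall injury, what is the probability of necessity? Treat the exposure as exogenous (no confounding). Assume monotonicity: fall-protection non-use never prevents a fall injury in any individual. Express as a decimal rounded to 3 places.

PN ≈ 0.254

Under exogeneity and monotonicity, PN = (RR − 1) / RR = 1 − 1/RR.
PN = (1.34 − 1) / 1.34 = 0.34 / 1.34 ≈ 0.2537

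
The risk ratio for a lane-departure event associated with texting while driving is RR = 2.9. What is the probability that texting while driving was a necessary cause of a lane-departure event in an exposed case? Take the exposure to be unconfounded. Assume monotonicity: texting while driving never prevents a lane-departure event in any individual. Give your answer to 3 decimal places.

Under exogeneity and monotonicity, PN = (RR − 1) / RR = 1 − 1/RR.
PN = (2.9 − 1) / 2.9 = 1.9 / 2.9 ≈ 0.6552

PN ≈ 0.655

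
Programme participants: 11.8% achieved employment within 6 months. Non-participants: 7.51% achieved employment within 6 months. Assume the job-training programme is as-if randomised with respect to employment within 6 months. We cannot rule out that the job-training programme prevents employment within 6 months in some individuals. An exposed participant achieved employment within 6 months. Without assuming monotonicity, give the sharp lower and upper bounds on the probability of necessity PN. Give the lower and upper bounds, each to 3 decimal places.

0.364 ≤ PN ≤ 1.000

p₁ = 0.118, p₀ = 0.0751.
Under exogeneity alone the bounds on PN are max{0,(p₁−p₀)/p₁} ≤ PN ≤ min{1,(1−p₀)/p₁}.
  lower = (p₁ − p₀)/p₁ = 0.0429 / 0.118 ≈ 0.3636
  upper = min{1, (1 − p₀)/p₁} = 0.9249 / 0.118 ≈ 7.8381 → capped at 1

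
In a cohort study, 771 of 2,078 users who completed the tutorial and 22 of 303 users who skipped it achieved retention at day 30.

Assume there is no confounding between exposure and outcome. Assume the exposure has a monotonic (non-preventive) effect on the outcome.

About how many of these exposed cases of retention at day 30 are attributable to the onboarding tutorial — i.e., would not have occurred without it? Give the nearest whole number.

p₁ = P(outcome | exposed) = 771/2078 = 0.37103
p₀ = P(outcome | unexposed) = 22/303 = 0.072607
PN = (p₁ − p₀)/p₁ = (0.37103 − 0.072607) / 0.37103 ≈ 0.80431.
Attributable cases ≈ PN × (exposed cases) = 0.80431 × 771 ≈ 620.12.

about 620 cases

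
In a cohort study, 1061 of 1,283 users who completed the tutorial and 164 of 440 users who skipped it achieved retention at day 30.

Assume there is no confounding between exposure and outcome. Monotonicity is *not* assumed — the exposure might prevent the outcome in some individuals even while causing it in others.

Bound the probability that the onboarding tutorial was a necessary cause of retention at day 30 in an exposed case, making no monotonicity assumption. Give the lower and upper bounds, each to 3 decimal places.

0.549 ≤ PN ≤ 0.759

p₁ = P(outcome | exposed) = 1061/1283 = 0.82697
p₀ = P(outcome | unexposed) = 164/440 = 0.37273
Under exogeneity alone the bounds on PN are max{0,(p₁−p₀)/p₁} ≤ PN ≤ min{1,(1−p₀)/p₁}.
  lower = (p₁ − p₀)/p₁ = 0.45424 / 0.82697 ≈ 0.5493
  upper = min{1, (1 − p₀)/p₁} = 0.62727 / 0.82697 ≈ 0.7585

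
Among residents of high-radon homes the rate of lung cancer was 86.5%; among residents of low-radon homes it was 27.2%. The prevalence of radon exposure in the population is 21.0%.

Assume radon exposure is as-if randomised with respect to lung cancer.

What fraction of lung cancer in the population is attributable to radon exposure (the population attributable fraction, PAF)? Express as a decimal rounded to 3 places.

PAF ≈ 0.314

p₁ = 0.865, p₀ = 0.272.
Overall risk P(Y=1) = π·p₁ + (1−π)·p₀ = 0.21×0.865 + 0.79×0.272 = 0.39653.
Under exogeneity, PAF = [P(Y=1) − p₀] / P(Y=1).
PAF = (0.39653 − 0.272) / 0.39653 ≈ 0.3140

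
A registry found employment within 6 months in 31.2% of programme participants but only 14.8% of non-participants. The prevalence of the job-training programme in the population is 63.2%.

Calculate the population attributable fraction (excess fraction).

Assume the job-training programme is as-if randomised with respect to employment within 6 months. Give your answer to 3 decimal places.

p₁ = 0.312, p₀ = 0.148.
Overall risk P(Y=1) = π·p₁ + (1−π)·p₀ = 0.632×0.312 + 0.368×0.148 = 0.25165.
Under exogeneity, PAF = [P(Y=1) − p₀] / P(Y=1).
PAF = (0.25165 − 0.148) / 0.25165 ≈ 0.4119

PAF ≈ 0.412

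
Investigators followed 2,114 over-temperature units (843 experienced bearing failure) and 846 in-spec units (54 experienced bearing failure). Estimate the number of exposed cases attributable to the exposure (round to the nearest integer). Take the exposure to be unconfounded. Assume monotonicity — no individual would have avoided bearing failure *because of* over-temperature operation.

about 708 cases

p₁ = P(outcome | exposed) = 843/2114 = 0.39877
p₀ = P(outcome | unexposed) = 54/846 = 0.06383
PN = (p₁ − p₀)/p₁ = (0.39877 − 0.06383) / 0.39877 ≈ 0.83993.
Attributable cases ≈ PN × (exposed cases) = 0.83993 × 843 ≈ 708.06.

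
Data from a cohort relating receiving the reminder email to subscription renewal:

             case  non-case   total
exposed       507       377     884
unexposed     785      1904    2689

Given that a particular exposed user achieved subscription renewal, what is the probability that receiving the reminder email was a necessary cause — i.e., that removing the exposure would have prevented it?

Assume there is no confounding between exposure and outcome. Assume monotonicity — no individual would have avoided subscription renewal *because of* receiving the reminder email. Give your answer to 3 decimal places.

p₁ = P(outcome | exposed) = 507/884 = 0.57353
p₀ = P(outcome | unexposed) = 785/2689 = 0.29193
Under exogeneity and monotonicity, PN = (p₁ − p₀) / p₁.
PN = (0.57353 − 0.29193) / 0.57353 = 0.2816 / 0.57353 ≈ 0.4910

PN ≈ 0.491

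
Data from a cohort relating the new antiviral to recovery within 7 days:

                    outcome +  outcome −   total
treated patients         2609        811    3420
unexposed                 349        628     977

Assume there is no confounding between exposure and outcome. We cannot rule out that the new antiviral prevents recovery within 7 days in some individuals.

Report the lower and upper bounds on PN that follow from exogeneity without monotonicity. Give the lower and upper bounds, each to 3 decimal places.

0.532 ≤ PN ≤ 0.843

p₁ = P(outcome | exposed) = 2609/3420 = 0.76287
p₀ = P(outcome | unexposed) = 349/977 = 0.35722
Under exogeneity alone the bounds on PN are max{0,(p₁−p₀)/p₁} ≤ PN ≤ min{1,(1−p₀)/p₁}.
  lower = (p₁ − p₀)/p₁ = 0.40565 / 0.76287 ≈ 0.5317
  upper = min{1, (1 − p₀)/p₁} = 0.64278 / 0.76287 ≈ 0.8426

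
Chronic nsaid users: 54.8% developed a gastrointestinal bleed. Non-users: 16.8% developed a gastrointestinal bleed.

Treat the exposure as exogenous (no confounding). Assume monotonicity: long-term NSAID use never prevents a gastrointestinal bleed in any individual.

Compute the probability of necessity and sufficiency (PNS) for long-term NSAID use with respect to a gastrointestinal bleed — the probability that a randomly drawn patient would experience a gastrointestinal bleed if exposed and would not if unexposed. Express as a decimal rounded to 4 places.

PNS ≈ 0.3800

p₁ = 0.548, p₀ = 0.168.
Under exogeneity and monotonicity, PNS = p₁ − p₀.
PNS = 0.548 − 0.168 = 0.38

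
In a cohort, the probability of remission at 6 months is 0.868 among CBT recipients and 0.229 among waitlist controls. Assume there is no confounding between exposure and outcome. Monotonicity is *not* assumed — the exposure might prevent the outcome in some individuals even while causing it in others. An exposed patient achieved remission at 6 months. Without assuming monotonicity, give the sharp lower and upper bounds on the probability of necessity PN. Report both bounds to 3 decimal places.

Let p₁ = 0.868, p₀ = 0.229.
Under exogeneity alone the bounds on PN are max{0,(p₁−p₀)/p₁} ≤ PN ≤ min{1,(1−p₀)/p₁}.
  lower = (p₁ − p₀)/p₁ = 0.639 / 0.868 ≈ 0.7362
  upper = min{1, (1 − p₀)/p₁} = 0.771 / 0.868 ≈ 0.8882

0.736 ≤ PN ≤ 0.888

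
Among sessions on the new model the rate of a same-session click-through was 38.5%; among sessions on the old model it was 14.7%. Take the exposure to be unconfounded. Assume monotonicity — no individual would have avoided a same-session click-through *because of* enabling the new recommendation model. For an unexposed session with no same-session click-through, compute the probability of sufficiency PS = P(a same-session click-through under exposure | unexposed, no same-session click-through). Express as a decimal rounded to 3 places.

PS ≈ 0.279

p₁ = 0.385, p₀ = 0.147.
Under exogeneity and monotonicity, PS = (p₁ − p₀) / (1 − p₀).
PS = (0.385 − 0.147) / (1 − 0.147) = 0.238 / 0.853 ≈ 0.2790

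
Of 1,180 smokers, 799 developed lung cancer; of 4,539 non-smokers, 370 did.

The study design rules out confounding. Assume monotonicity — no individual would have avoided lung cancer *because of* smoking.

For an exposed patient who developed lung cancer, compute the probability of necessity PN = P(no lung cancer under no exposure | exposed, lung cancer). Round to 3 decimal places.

p₁ = P(outcome | exposed) = 799/1180 = 0.67712
p₀ = P(outcome | unexposed) = 370/4539 = 0.081516
Under exogeneity and monotonicity, PN = (p₁ − p₀) / p₁.
PN = (0.67712 − 0.081516) / 0.67712 = 0.5956 / 0.67712 ≈ 0.8796

PN ≈ 0.880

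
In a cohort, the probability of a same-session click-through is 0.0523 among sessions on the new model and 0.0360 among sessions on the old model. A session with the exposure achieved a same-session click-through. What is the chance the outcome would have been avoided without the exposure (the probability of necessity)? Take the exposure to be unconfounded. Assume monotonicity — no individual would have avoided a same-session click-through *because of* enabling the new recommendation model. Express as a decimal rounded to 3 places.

Let p₁ = 0.0523, p₀ = 0.036.
Under exogeneity and monotonicity, PN = (p₁ − p₀) / p₁.
PN = (0.0523 − 0.036) / 0.0523 = 0.0163 / 0.0523 ≈ 0.3117

PN ≈ 0.312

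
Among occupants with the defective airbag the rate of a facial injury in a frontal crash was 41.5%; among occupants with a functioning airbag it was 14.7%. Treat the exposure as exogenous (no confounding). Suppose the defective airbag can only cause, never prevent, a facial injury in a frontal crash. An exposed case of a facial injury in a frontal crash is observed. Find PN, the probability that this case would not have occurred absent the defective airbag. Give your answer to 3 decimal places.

PN ≈ 0.646

p₁ = 0.415, p₀ = 0.147.
Under exogeneity and monotonicity, PN = (p₁ − p₀) / p₁.
PN = (0.415 − 0.147) / 0.415 = 0.268 / 0.415 ≈ 0.6458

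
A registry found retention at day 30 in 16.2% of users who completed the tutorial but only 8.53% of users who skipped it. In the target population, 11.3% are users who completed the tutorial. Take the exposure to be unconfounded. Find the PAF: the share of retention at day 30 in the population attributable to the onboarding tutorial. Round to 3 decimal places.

PAF ≈ 0.092

p₁ = 0.162, p₀ = 0.0853.
Overall risk P(Y=1) = π·p₁ + (1−π)·p₀ = 0.113×0.162 + 0.887×0.0853 = 0.093967.
Under exogeneity, PAF = [P(Y=1) − p₀] / P(Y=1).
PAF = (0.093967 − 0.0853) / 0.093967 ≈ 0.0922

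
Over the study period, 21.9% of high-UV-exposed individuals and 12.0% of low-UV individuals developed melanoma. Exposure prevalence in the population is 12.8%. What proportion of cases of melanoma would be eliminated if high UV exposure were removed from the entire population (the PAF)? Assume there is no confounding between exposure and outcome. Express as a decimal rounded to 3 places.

PAF ≈ 0.096

p₁ = 0.219, p₀ = 0.12.
Overall risk P(Y=1) = π·p₁ + (1−π)·p₀ = 0.128×0.219 + 0.872×0.12 = 0.13267.
Under exogeneity, PAF = [P(Y=1) − p₀] / P(Y=1).
PAF = (0.13267 − 0.12) / 0.13267 ≈ 0.0955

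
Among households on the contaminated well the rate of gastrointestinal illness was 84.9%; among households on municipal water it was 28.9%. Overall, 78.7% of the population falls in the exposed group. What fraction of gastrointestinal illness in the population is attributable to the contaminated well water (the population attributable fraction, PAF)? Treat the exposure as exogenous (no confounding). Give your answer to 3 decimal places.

p₁ = 0.849, p₀ = 0.289.
Overall risk P(Y=1) = π·p₁ + (1−π)·p₀ = 0.787×0.849 + 0.213×0.289 = 0.72972.
Under exogeneity, PAF = [P(Y=1) − p₀] / P(Y=1).
PAF = (0.72972 − 0.289) / 0.72972 ≈ 0.6040

PAF ≈ 0.604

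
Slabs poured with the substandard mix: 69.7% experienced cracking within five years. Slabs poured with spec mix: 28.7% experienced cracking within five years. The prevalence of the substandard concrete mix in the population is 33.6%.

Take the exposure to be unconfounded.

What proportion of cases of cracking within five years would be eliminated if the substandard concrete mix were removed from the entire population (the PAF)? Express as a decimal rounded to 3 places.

p₁ = 0.697, p₀ = 0.287.
Overall risk P(Y=1) = π·p₁ + (1−π)·p₀ = 0.336×0.697 + 0.664×0.287 = 0.42476.
Under exogeneity, PAF = [P(Y=1) − p₀] / P(Y=1).
PAF = (0.42476 − 0.287) / 0.42476 ≈ 0.3243

PAF ≈ 0.324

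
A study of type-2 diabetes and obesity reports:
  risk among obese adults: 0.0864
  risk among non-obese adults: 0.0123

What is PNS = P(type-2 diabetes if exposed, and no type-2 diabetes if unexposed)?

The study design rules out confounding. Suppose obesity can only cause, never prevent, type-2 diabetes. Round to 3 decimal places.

Let p₁ = 0.0864, p₀ = 0.0123.
Under exogeneity and monotonicity, PNS = p₁ − p₀.
PNS = 0.0864 − 0.0123 = 0.0741

PNS ≈ 0.074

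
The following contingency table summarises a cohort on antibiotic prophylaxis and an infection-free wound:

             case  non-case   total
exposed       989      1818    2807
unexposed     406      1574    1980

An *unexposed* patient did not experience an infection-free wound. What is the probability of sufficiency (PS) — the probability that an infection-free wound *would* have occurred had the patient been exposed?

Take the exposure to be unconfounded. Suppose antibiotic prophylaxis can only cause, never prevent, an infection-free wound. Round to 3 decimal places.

PS ≈ 0.185

p₁ = P(outcome | exposed) = 989/2807 = 0.35233
p₀ = P(outcome | unexposed) = 406/1980 = 0.20505
Under exogeneity and monotonicity, PS = (p₁ − p₀)/(1 − p₀).
PS = (0.35233 − 0.20505) / 0.79495 ≈ 0.1853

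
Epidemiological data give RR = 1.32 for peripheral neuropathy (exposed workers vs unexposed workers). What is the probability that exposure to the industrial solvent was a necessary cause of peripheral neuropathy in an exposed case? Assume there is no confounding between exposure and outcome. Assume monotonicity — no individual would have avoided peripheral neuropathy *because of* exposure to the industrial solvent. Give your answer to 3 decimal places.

Under exogeneity and monotonicity, PN = (RR − 1) / RR = 1 − 1/RR.
PN = (1.32 − 1) / 1.32 = 0.32 / 1.32 ≈ 0.2424

PN ≈ 0.242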